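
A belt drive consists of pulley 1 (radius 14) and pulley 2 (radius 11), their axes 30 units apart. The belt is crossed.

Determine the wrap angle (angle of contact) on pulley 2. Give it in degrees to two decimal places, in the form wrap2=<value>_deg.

wrap2=292.89_deg

crossed belt: β = asin((r1+r2)/C) = asin(25/30) = 56.4427°
wrap1 = wrap2 = π + 2β = 292.8854°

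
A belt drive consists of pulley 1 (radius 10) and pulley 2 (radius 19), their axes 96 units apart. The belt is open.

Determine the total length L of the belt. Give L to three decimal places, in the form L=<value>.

L=283.951

open belt: β = asin((r2−r1)/C) = asin(9/96) = 5.3794°
wrap1 = π − 2β = 169.2412°
wrap2 = π + 2β = 190.7588°
tangent length = C·cosβ = 95.5772
L = r1·wrap1 + r2·wrap2 + 2·C·cosβ = 10·2.9538 + 19·3.3294 + 2·95.5772 = 283.9506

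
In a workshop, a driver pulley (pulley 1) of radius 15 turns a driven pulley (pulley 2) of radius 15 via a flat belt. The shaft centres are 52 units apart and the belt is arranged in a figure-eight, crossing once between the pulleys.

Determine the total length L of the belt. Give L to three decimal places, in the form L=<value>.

L=216.092

crossed belt: β = asin((r1+r2)/C) = asin(30/52) = 35.2344°
wrap1 = wrap2 = π + 2β = 250.4688°
tangent length = C·cosβ = 42.4735
L = (r1+r2)·wrap + 2·C·cosβ = 30·4.3715 + 2·42.4735 = 216.0922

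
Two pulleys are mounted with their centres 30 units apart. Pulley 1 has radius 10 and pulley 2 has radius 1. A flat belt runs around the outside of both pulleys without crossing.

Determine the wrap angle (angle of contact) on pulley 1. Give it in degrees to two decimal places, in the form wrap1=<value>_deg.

open belt: β = asin((r2−r1)/C) = asin(-9/30) = -17.4576°
wrap1 = π − 2β = 214.9152°
wrap2 = π + 2β = 145.0848°

wrap1=214.92_deg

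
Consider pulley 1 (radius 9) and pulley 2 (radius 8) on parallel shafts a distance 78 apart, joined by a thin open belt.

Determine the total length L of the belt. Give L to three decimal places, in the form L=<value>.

L=209.420

open belt: β = asin((r2−r1)/C) = asin(-1/78) = -0.7346°
wrap1 = π − 2β = 181.4692°
wrap2 = π + 2β = 178.5308°
tangent length = C·cosβ = 77.9936
L = r1·wrap1 + r2·wrap2 + 2·C·cosβ = 9·3.1672 + 8·3.1160 + 2·77.9936 = 209.4199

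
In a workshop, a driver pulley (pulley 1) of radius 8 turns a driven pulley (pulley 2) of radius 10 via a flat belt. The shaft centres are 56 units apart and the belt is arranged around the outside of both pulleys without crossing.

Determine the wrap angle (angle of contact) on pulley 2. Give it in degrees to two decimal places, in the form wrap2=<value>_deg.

wrap2=184.09_deg

open belt: β = asin((r2−r1)/C) = asin(2/56) = 2.0467°
wrap1 = π − 2β = 175.9066°
wrap2 = π + 2β = 184.0934°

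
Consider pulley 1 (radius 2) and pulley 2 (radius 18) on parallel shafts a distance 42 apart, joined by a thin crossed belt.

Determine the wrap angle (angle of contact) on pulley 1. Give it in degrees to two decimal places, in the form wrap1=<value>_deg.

crossed belt: β = asin((r1+r2)/C) = asin(20/42) = 28.4369°
wrap1 = wrap2 = π + 2β = 236.8738°

wrap1=236.87_deg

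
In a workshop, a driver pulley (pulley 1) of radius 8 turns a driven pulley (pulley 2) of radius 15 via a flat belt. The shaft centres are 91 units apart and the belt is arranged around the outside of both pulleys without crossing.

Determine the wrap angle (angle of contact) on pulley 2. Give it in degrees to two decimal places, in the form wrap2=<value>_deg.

open belt: β = asin((r2−r1)/C) = asin(7/91) = 4.4117°
wrap1 = π − 2β = 171.1765°
wrap2 = π + 2β = 188.8235°

wrap2=188.82_deg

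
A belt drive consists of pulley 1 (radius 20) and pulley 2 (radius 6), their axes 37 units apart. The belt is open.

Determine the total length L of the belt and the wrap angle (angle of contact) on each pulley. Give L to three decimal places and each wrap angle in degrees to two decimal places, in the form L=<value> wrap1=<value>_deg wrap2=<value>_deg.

open belt: β = asin((r2−r1)/C) = asin(-14/37) = -22.2333°
wrap1 = π − 2β = 224.4665°
wrap2 = π + 2β = 135.5335°
tangent length = C·cosβ = 34.2491
L = r1·wrap1 + r2·wrap2 + 2·C·cosβ = 20·3.9177 + 6·2.3655 + 2·34.2491 = 161.0448

L=161.045 wrap1=224.47_deg wrap2=135.53_deg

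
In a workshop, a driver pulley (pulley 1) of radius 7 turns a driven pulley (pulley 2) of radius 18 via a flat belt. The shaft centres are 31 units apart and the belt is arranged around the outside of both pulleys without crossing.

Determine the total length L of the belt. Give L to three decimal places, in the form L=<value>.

open belt: β = asin((r2−r1)/C) = asin(11/31) = 20.7836°
wrap1 = π − 2β = 138.4329°
wrap2 = π + 2β = 221.5671°
tangent length = C·cosβ = 28.9828
L = r1·wrap1 + r2·wrap2 + 2·C·cosβ = 7·2.4161 + 18·3.8671 + 2·28.9828 = 144.4856

L=144.486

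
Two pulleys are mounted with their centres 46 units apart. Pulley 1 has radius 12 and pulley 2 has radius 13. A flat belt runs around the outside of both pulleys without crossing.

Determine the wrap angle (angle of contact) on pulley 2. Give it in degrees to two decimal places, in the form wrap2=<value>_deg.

open belt: β = asin((r2−r1)/C) = asin(1/46) = 1.2457°
wrap1 = π − 2β = 177.5087°
wrap2 = π + 2β = 182.4913°

wrap2=182.49_deg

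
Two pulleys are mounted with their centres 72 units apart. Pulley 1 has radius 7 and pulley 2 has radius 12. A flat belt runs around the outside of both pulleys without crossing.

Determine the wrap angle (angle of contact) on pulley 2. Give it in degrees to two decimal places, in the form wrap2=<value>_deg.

open belt: β = asin((r2−r1)/C) = asin(5/72) = 3.9821°
wrap1 = π − 2β = 172.0358°
wrap2 = π + 2β = 187.9642°

wrap2=187.96_deg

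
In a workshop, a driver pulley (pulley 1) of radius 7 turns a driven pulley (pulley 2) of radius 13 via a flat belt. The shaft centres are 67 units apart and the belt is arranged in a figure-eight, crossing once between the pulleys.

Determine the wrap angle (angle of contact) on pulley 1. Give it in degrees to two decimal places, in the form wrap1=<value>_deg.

crossed belt: β = asin((r1+r2)/C) = asin(20/67) = 17.3680°
wrap1 = wrap2 = π + 2β = 214.7360°

wrap1=214.74_deg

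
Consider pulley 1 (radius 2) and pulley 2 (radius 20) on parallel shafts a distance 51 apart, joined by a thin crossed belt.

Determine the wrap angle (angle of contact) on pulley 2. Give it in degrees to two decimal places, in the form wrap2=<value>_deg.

wrap2=231.11_deg

crossed belt: β = asin((r1+r2)/C) = asin(22/51) = 25.5547°
wrap1 = wrap2 = π + 2β = 231.1094°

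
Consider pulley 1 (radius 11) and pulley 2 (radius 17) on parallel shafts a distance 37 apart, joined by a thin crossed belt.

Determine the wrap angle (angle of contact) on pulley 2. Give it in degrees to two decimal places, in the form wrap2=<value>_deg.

wrap2=278.36_deg

crossed belt: β = asin((r1+r2)/C) = asin(28/37) = 49.1791°
wrap1 = wrap2 = π + 2β = 278.3582°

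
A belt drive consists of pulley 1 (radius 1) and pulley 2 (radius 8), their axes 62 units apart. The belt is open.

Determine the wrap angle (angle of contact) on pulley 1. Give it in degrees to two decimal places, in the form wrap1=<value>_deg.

wrap1=167.03_deg

open belt: β = asin((r2−r1)/C) = asin(7/62) = 6.4827°
wrap1 = π − 2β = 167.0346°
wrap2 = π + 2β = 192.9654°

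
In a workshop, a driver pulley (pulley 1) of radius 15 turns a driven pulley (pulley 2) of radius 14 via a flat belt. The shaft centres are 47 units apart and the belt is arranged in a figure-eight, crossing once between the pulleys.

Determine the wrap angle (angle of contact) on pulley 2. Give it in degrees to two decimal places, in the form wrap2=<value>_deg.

crossed belt: β = asin((r1+r2)/C) = asin(29/47) = 38.0989°
wrap1 = wrap2 = π + 2β = 256.1979°

wrap2=256.20_deg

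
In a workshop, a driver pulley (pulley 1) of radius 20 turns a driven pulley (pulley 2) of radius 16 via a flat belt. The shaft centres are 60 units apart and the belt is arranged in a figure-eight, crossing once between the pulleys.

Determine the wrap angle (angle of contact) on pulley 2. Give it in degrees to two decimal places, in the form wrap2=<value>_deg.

wrap2=253.74_deg

crossed belt: β = asin((r1+r2)/C) = asin(36/60) = 36.8699°
wrap1 = wrap2 = π + 2β = 253.7398°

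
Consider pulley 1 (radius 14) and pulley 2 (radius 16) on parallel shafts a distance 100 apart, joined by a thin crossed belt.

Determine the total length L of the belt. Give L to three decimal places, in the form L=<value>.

L=303.317

crossed belt: β = asin((r1+r2)/C) = asin(30/100) = 17.4576°
wrap1 = wrap2 = π + 2β = 214.9152°
tangent length = C·cosβ = 95.3939
L = (r1+r2)·wrap + 2·C·cosβ = 30·3.7510 + 2·95.3939 = 303.3172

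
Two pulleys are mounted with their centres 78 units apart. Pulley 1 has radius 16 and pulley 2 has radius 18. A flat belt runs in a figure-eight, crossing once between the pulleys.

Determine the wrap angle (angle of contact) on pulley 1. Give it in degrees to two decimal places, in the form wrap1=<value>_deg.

crossed belt: β = asin((r1+r2)/C) = asin(34/78) = 25.8424°
wrap1 = wrap2 = π + 2β = 231.6848°

wrap1=231.68_deg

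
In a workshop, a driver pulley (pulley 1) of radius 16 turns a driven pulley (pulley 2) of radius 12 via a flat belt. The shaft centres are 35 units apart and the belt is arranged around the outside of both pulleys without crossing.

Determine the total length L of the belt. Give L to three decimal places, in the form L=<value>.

L=158.422

open belt: β = asin((r2−r1)/C) = asin(-4/35) = -6.5624°
wrap1 = π − 2β = 193.1249°
wrap2 = π + 2β = 166.8751°
tangent length = C·cosβ = 34.7707
L = r1·wrap1 + r2·wrap2 + 2·C·cosβ = 16·3.3707 + 12·2.9125 + 2·34.7707 = 158.4222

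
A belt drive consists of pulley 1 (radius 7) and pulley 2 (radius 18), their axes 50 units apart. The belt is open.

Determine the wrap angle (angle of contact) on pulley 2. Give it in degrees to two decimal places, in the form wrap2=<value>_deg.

wrap2=205.42_deg

open belt: β = asin((r2−r1)/C) = asin(11/50) = 12.7090°
wrap1 = π − 2β = 154.5819°
wrap2 = π + 2β = 205.4181°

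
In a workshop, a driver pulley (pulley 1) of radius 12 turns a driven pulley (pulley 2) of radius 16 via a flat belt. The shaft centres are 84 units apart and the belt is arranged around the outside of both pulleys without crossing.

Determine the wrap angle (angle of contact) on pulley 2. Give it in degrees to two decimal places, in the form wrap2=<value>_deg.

wrap2=185.46_deg

open belt: β = asin((r2−r1)/C) = asin(4/84) = 2.7294°
wrap1 = π − 2β = 174.5412°
wrap2 = π + 2β = 185.4588°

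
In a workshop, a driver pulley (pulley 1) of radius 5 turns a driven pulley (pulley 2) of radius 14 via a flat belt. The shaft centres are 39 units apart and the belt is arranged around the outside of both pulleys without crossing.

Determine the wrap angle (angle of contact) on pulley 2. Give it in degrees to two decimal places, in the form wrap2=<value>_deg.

wrap2=206.68_deg

open belt: β = asin((r2−r1)/C) = asin(9/39) = 13.3424°
wrap1 = π − 2β = 153.3153°
wrap2 = π + 2β = 206.6847°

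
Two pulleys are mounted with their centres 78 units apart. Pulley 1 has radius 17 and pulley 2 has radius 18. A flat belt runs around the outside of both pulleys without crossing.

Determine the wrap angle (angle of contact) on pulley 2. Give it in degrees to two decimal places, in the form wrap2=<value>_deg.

open belt: β = asin((r2−r1)/C) = asin(1/78) = 0.7346°
wrap1 = π − 2β = 178.5308°
wrap2 = π + 2β = 181.4692°

wrap2=181.47_deg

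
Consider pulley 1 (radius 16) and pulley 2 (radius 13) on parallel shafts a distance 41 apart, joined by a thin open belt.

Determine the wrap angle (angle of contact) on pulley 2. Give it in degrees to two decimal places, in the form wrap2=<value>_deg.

open belt: β = asin((r2−r1)/C) = asin(-3/41) = -4.1961°
wrap1 = π − 2β = 188.3922°
wrap2 = π + 2β = 171.6078°

wrap2=171.61_deg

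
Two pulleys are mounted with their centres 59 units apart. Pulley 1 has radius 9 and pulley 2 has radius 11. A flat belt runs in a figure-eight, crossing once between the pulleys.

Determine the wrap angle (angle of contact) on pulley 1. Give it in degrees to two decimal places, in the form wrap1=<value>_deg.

crossed belt: β = asin((r1+r2)/C) = asin(20/59) = 19.8149°
wrap1 = wrap2 = π + 2β = 219.6299°

wrap1=219.63_deg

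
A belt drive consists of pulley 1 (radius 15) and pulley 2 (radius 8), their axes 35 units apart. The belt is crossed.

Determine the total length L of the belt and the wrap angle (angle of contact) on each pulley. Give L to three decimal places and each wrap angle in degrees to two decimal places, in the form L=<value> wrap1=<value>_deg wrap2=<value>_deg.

L=158.003 wrap1=262.16_deg wrap2=262.16_deg

crossed belt: β = asin((r1+r2)/C) = asin(23/35) = 41.0823°
wrap1 = wrap2 = π + 2β = 262.1647°
tangent length = C·cosβ = 26.3818
L = (r1+r2)·wrap + 2·C·cosβ = 23·4.5756 + 2·26.3818 = 158.0033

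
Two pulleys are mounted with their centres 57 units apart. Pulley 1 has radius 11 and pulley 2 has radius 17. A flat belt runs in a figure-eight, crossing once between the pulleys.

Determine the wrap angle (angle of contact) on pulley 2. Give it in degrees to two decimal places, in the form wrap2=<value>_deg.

wrap2=238.84_deg

crossed belt: β = asin((r1+r2)/C) = asin(28/57) = 29.4213°
wrap1 = wrap2 = π + 2β = 238.8427°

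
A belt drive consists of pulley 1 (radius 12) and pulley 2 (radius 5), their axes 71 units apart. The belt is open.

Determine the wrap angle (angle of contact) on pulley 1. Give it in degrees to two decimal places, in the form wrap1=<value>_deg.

open belt: β = asin((r2−r1)/C) = asin(-7/71) = -5.6581°
wrap1 = π − 2β = 191.3161°
wrap2 = π + 2β = 168.6839°

wrap1=191.32_deg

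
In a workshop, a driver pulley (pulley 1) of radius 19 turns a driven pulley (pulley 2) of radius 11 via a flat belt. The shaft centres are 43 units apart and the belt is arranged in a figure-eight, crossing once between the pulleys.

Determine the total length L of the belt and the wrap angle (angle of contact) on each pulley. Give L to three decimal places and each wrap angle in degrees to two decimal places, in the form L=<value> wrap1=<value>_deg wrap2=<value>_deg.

crossed belt: β = asin((r1+r2)/C) = asin(30/43) = 44.2407°
wrap1 = wrap2 = π + 2β = 268.4814°
tangent length = C·cosβ = 30.8058
L = (r1+r2)·wrap + 2·C·cosβ = 30·4.6859 + 2·30.8058 = 202.1882

L=202.188 wrap1=268.48_deg wrap2=268.48_deg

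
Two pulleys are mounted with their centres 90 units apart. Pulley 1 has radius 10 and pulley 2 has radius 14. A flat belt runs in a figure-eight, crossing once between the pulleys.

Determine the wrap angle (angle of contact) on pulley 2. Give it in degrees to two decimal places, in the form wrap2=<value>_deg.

crossed belt: β = asin((r1+r2)/C) = asin(24/90) = 15.4660°
wrap1 = wrap2 = π + 2β = 210.9320°

wrap2=210.93_deg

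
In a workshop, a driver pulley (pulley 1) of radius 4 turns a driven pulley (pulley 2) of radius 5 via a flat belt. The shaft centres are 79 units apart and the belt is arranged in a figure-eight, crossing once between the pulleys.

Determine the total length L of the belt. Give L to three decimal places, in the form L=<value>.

crossed belt: β = asin((r1+r2)/C) = asin(9/79) = 6.5416°
wrap1 = wrap2 = π + 2β = 193.0831°
tangent length = C·cosβ = 78.4857
L = (r1+r2)·wrap + 2·C·cosβ = 9·3.3699 + 2·78.4857 = 187.3008

L=187.301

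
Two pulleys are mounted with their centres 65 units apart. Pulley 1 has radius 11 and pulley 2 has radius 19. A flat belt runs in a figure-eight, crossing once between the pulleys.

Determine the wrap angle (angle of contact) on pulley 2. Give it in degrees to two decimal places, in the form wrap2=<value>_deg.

crossed belt: β = asin((r1+r2)/C) = asin(30/65) = 27.4864°
wrap1 = wrap2 = π + 2β = 234.9729°

wrap2=234.97_deg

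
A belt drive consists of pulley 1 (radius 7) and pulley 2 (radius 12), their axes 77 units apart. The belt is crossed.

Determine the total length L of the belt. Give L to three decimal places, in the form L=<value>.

L=218.403

crossed belt: β = asin((r1+r2)/C) = asin(19/77) = 14.2855°
wrap1 = wrap2 = π + 2β = 208.5709°
tangent length = C·cosβ = 74.6190
L = (r1+r2)·wrap + 2·C·cosβ = 19·3.6402 + 2·74.6190 = 218.4028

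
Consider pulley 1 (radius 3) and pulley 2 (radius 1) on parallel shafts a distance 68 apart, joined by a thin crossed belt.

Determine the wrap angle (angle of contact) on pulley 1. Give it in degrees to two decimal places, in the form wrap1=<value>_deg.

crossed belt: β = asin((r1+r2)/C) = asin(4/68) = 3.3723°
wrap1 = wrap2 = π + 2β = 186.7446°

wrap1=186.74_deg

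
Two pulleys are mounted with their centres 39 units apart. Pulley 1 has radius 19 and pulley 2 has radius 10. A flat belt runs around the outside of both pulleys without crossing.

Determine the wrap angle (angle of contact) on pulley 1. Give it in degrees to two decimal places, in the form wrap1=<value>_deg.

wrap1=206.68_deg

open belt: β = asin((r2−r1)/C) = asin(-9/39) = -13.3424°
wrap1 = π − 2β = 206.6847°
wrap2 = π + 2β = 153.3153°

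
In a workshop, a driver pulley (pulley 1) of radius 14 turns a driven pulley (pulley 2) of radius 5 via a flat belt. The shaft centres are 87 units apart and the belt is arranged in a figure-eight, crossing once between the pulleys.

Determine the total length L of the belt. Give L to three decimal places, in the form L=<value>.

crossed belt: β = asin((r1+r2)/C) = asin(19/87) = 12.6145°
wrap1 = wrap2 = π + 2β = 205.2291°
tangent length = C·cosβ = 84.8999
L = (r1+r2)·wrap + 2·C·cosβ = 19·3.5819 + 2·84.8999 = 237.8564

L=237.856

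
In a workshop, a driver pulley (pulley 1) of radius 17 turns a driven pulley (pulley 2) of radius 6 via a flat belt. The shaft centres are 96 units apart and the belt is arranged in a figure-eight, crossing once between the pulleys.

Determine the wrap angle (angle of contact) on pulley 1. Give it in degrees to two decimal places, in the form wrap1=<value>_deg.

wrap1=207.72_deg

crossed belt: β = asin((r1+r2)/C) = asin(23/96) = 13.8619°
wrap1 = wrap2 = π + 2β = 207.7239°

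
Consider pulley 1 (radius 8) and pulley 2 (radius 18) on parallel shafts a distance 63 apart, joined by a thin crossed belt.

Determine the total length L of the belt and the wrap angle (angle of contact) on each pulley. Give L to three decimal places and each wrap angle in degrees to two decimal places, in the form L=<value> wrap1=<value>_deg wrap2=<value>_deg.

L=218.572 wrap1=228.75_deg wrap2=228.75_deg

crossed belt: β = asin((r1+r2)/C) = asin(26/63) = 24.3745°
wrap1 = wrap2 = π + 2β = 228.7489°
tangent length = C·cosβ = 57.3847
L = (r1+r2)·wrap + 2·C·cosβ = 26·3.9924 + 2·57.3847 = 218.5723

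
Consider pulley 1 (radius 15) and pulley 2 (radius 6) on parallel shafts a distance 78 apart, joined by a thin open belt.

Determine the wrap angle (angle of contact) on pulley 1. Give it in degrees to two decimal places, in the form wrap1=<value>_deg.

open belt: β = asin((r2−r1)/C) = asin(-9/78) = -6.6258°
wrap1 = π − 2β = 193.2516°
wrap2 = π + 2β = 166.7484°

wrap1=193.25_deg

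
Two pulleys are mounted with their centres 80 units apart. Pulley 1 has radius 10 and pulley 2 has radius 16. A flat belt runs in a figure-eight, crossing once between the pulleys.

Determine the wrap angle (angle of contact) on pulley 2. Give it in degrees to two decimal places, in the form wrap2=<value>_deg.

crossed belt: β = asin((r1+r2)/C) = asin(26/80) = 18.9656°
wrap1 = wrap2 = π + 2β = 217.9311°

wrap2=217.93_deg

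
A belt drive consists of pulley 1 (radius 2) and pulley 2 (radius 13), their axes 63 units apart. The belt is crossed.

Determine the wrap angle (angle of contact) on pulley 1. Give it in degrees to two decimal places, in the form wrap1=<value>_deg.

crossed belt: β = asin((r1+r2)/C) = asin(15/63) = 13.7741°
wrap1 = wrap2 = π + 2β = 207.5483°

wrap1=207.55_deg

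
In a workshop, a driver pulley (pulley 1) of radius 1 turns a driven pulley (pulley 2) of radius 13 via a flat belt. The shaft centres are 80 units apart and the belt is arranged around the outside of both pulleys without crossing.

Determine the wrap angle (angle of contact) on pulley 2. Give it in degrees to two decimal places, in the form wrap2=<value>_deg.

open belt: β = asin((r2−r1)/C) = asin(12/80) = 8.6269°
wrap1 = π − 2β = 162.7461°
wrap2 = π + 2β = 197.2539°

wrap2=197.25_deg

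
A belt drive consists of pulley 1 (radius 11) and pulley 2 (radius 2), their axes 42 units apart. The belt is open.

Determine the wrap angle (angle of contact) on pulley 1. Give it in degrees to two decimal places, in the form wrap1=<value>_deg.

open belt: β = asin((r2−r1)/C) = asin(-9/42) = -12.3736°
wrap1 = π − 2β = 204.7473°
wrap2 = π + 2β = 155.2527°

wrap1=204.75_deg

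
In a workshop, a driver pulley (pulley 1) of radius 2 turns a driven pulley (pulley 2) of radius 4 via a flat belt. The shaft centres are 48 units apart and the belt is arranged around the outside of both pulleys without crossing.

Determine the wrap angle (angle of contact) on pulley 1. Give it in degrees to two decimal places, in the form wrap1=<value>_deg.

open belt: β = asin((r2−r1)/C) = asin(2/48) = 2.3880°
wrap1 = π − 2β = 175.2240°
wrap2 = π + 2β = 184.7760°

wrap1=175.22_deg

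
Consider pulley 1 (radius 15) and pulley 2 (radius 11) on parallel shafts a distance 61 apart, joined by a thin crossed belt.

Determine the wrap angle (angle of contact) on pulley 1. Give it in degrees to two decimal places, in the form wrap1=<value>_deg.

crossed belt: β = asin((r1+r2)/C) = asin(26/61) = 25.2285°
wrap1 = wrap2 = π + 2β = 230.4570°

wrap1=230.46_deg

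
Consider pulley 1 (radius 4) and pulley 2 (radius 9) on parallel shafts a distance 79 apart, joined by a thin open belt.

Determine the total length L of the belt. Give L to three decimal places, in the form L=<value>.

L=199.157

open belt: β = asin((r2−r1)/C) = asin(5/79) = 3.6287°
wrap1 = π − 2β = 172.7425°
wrap2 = π + 2β = 187.2575°
tangent length = C·cosβ = 78.8416
L = r1·wrap1 + r2·wrap2 + 2·C·cosβ = 4·3.0149 + 9·3.2683 + 2·78.8416 = 199.1573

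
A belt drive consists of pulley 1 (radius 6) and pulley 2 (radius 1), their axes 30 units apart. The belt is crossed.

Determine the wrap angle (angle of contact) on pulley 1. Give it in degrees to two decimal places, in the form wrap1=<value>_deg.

wrap1=206.99_deg

crossed belt: β = asin((r1+r2)/C) = asin(7/30) = 13.4934°
wrap1 = wrap2 = π + 2β = 206.9868°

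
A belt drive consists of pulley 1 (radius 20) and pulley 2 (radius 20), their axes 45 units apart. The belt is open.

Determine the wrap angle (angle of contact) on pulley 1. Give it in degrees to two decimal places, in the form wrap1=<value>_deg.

open belt: β = asin((r2−r1)/C) = asin(0/45) = 0.0000°
wrap1 = π − 2β = 180.0000°
wrap2 = π + 2β = 180.0000°

wrap1=180.00_deg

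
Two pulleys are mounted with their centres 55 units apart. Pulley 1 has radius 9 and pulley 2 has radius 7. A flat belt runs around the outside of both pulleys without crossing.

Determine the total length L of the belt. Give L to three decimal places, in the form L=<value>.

open belt: β = asin((r2−r1)/C) = asin(-2/55) = -2.0839°
wrap1 = π − 2β = 184.1679°
wrap2 = π + 2β = 175.8321°
tangent length = C·cosβ = 54.9636
L = r1·wrap1 + r2·wrap2 + 2·C·cosβ = 9·3.2143 + 7·3.0688 + 2·54.9636 = 160.3382

L=160.338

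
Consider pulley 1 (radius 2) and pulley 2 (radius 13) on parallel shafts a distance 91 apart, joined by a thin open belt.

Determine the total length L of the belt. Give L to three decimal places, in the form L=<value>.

L=230.455

open belt: β = asin((r2−r1)/C) = asin(11/91) = 6.9428°
wrap1 = π − 2β = 166.1143°
wrap2 = π + 2β = 193.8857°
tangent length = C·cosβ = 90.3327
L = r1·wrap1 + r2·wrap2 + 2·C·cosβ = 2·2.8992 + 13·3.3839 + 2·90.3327 = 230.4552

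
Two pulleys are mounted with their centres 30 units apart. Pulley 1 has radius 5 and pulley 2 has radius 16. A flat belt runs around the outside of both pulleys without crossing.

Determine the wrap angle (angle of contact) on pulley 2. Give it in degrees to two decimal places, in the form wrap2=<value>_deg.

wrap2=223.02_deg

open belt: β = asin((r2−r1)/C) = asin(11/30) = 21.5102°
wrap1 = π − 2β = 136.9796°
wrap2 = π + 2β = 223.0204°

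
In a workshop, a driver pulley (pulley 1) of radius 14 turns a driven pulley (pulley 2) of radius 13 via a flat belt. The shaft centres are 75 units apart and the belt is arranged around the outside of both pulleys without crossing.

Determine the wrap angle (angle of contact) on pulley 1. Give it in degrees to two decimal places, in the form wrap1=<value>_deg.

wrap1=181.53_deg

open belt: β = asin((r2−r1)/C) = asin(-1/75) = -0.7640°
wrap1 = π − 2β = 181.5279°
wrap2 = π + 2β = 178.4721°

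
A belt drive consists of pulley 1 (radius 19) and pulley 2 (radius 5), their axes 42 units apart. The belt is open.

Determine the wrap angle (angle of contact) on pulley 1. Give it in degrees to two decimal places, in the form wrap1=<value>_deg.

wrap1=218.94_deg

open belt: β = asin((r2−r1)/C) = asin(-14/42) = -19.4712°
wrap1 = π − 2β = 218.9424°
wrap2 = π + 2β = 141.0576°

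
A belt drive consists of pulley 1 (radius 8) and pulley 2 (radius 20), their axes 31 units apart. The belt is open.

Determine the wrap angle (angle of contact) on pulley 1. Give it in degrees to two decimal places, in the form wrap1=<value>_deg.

wrap1=134.45_deg

open belt: β = asin((r2−r1)/C) = asin(12/31) = 22.7740°
wrap1 = π − 2β = 134.4521°
wrap2 = π + 2β = 225.5479°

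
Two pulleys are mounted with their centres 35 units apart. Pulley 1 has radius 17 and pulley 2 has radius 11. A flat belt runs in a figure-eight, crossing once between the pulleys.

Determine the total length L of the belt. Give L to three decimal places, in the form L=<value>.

L=181.893

crossed belt: β = asin((r1+r2)/C) = asin(28/35) = 53.1301°
wrap1 = wrap2 = π + 2β = 286.2602°
tangent length = C·cosβ = 21.0000
L = (r1+r2)·wrap + 2·C·cosβ = 28·4.9962 + 2·21.0000 = 181.8931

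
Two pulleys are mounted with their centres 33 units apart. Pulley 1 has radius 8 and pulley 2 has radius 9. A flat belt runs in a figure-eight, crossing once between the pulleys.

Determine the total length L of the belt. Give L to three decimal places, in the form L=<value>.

L=128.376

crossed belt: β = asin((r1+r2)/C) = asin(17/33) = 31.0076°
wrap1 = wrap2 = π + 2β = 242.0152°
tangent length = C·cosβ = 28.2843
L = (r1+r2)·wrap + 2·C·cosβ = 17·4.2240 + 2·28.2843 = 128.3759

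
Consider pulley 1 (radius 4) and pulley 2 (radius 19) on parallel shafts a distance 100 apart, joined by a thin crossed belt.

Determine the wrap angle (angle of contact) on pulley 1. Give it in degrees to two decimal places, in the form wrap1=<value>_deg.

crossed belt: β = asin((r1+r2)/C) = asin(23/100) = 13.2971°
wrap1 = wrap2 = π + 2β = 206.5941°

wrap1=206.59_deg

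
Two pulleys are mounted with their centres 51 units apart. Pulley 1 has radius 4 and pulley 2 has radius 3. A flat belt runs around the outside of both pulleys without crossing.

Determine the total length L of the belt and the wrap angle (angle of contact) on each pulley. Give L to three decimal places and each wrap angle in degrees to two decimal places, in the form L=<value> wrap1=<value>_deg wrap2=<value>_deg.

L=124.011 wrap1=182.25_deg wrap2=177.75_deg

open belt: β = asin((r2−r1)/C) = asin(-1/51) = -1.1235°
wrap1 = π − 2β = 182.2470°
wrap2 = π + 2β = 177.7530°
tangent length = C·cosβ = 50.9902
L = r1·wrap1 + r2·wrap2 + 2·C·cosβ = 4·3.1808 + 3·3.1024 + 2·50.9902 = 124.0108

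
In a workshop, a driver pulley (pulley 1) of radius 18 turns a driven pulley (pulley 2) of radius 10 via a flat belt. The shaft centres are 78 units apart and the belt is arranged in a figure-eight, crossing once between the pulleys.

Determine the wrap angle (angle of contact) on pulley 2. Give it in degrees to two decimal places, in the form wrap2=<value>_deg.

crossed belt: β = asin((r1+r2)/C) = asin(28/78) = 21.0372°
wrap1 = wrap2 = π + 2β = 222.0744°

wrap2=222.07_deg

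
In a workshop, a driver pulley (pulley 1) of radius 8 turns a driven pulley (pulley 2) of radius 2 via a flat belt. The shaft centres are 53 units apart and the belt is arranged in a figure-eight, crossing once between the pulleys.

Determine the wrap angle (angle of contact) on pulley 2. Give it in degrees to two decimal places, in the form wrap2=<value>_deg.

wrap2=201.75_deg

crossed belt: β = asin((r1+r2)/C) = asin(10/53) = 10.8757°
wrap1 = wrap2 = π + 2β = 201.7514°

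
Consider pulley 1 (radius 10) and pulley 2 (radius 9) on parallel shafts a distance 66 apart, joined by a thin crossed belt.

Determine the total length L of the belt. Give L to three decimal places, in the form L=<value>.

L=197.199

crossed belt: β = asin((r1+r2)/C) = asin(19/66) = 16.7310°
wrap1 = wrap2 = π + 2β = 213.4620°
tangent length = C·cosβ = 63.2060
L = (r1+r2)·wrap + 2·C·cosβ = 19·3.7256 + 2·63.2060 = 197.1987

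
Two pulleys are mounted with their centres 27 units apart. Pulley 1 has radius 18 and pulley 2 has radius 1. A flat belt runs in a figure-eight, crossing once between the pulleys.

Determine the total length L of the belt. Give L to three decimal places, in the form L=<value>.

crossed belt: β = asin((r1+r2)/C) = asin(19/27) = 44.7249°
wrap1 = wrap2 = π + 2β = 269.4498°
tangent length = C·cosβ = 19.1833
L = (r1+r2)·wrap + 2·C·cosβ = 19·4.7028 + 2·19.1833 = 127.7196

L=127.720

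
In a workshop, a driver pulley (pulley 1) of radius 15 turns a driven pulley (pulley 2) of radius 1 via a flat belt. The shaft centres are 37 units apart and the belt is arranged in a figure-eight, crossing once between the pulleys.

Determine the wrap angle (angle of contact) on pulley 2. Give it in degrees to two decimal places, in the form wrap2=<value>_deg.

wrap2=231.24_deg

crossed belt: β = asin((r1+r2)/C) = asin(16/37) = 25.6220°
wrap1 = wrap2 = π + 2β = 231.2441°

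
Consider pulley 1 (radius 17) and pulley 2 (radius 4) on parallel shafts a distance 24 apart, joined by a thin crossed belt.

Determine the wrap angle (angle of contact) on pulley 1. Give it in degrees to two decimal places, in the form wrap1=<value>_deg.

wrap1=302.09_deg

crossed belt: β = asin((r1+r2)/C) = asin(21/24) = 61.0450°
wrap1 = wrap2 = π + 2β = 302.0900°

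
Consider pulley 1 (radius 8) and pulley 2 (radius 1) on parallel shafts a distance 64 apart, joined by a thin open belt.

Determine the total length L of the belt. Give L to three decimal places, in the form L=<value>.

open belt: β = asin((r2−r1)/C) = asin(-7/64) = -6.2793°
wrap1 = π − 2β = 192.5586°
wrap2 = π + 2β = 167.4414°
tangent length = C·cosβ = 63.6160
L = r1·wrap1 + r2·wrap2 + 2·C·cosβ = 8·3.3608 + 1·2.9224 + 2·63.6160 = 157.0407

L=157.041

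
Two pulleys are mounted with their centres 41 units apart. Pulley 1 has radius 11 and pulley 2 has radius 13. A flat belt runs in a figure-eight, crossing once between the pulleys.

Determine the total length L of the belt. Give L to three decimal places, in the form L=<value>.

crossed belt: β = asin((r1+r2)/C) = asin(24/41) = 35.8288°
wrap1 = wrap2 = π + 2β = 251.6577°
tangent length = C·cosβ = 33.2415
L = (r1+r2)·wrap + 2·C·cosβ = 24·4.3923 + 2·33.2415 = 171.8972

L=171.897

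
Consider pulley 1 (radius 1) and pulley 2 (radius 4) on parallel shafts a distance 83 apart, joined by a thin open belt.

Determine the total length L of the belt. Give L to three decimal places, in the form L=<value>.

L=181.816

open belt: β = asin((r2−r1)/C) = asin(3/83) = 2.0714°
wrap1 = π − 2β = 175.8572°
wrap2 = π + 2β = 184.1428°
tangent length = C·cosβ = 82.9458
L = r1·wrap1 + r2·wrap2 + 2·C·cosβ = 1·3.0693 + 4·3.2139 + 2·82.9458 = 181.8164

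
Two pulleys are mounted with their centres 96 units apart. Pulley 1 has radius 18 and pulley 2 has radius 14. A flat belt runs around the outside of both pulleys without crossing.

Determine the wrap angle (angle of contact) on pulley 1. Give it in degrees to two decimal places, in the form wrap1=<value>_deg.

open belt: β = asin((r2−r1)/C) = asin(-4/96) = -2.3880°
wrap1 = π − 2β = 184.7760°
wrap2 = π + 2β = 175.2240°

wrap1=184.78_deg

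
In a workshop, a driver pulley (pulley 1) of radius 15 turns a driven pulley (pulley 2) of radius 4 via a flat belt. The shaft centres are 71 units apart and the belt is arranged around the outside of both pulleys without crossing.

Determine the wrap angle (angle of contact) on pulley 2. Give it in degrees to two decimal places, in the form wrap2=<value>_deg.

wrap2=162.17_deg

open belt: β = asin((r2−r1)/C) = asin(-11/71) = -8.9127°
wrap1 = π − 2β = 197.8254°
wrap2 = π + 2β = 162.1746°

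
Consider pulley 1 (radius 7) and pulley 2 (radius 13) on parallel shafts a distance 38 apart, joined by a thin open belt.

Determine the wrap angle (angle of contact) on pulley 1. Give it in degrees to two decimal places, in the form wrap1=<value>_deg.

open belt: β = asin((r2−r1)/C) = asin(6/38) = 9.0847°
wrap1 = π − 2β = 161.8306°
wrap2 = π + 2β = 198.1694°

wrap1=161.83_deg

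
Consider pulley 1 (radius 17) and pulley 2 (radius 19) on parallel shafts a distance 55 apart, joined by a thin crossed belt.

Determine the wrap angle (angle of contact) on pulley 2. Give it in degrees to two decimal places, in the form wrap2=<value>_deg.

wrap2=261.77_deg

crossed belt: β = asin((r1+r2)/C) = asin(36/55) = 40.8852°
wrap1 = wrap2 = π + 2β = 261.7704°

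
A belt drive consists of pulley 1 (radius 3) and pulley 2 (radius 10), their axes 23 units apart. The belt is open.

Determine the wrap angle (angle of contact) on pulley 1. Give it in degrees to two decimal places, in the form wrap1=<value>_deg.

open belt: β = asin((r2−r1)/C) = asin(7/23) = 17.7189°
wrap1 = π − 2β = 144.5621°
wrap2 = π + 2β = 215.4379°

wrap1=144.56_deg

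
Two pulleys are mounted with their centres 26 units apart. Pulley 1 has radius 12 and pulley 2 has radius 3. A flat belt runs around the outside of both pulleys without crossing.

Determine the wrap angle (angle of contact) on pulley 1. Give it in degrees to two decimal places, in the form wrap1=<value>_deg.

open belt: β = asin((r2−r1)/C) = asin(-9/26) = -20.2522°
wrap1 = π − 2β = 220.5045°
wrap2 = π + 2β = 139.4955°

wrap1=220.50_deg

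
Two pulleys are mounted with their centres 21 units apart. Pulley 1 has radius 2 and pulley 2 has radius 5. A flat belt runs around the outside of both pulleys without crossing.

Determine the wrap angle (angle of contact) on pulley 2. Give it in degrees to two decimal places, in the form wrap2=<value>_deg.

open belt: β = asin((r2−r1)/C) = asin(3/21) = 8.2132°
wrap1 = π − 2β = 163.5736°
wrap2 = π + 2β = 196.4264°

wrap2=196.43_deg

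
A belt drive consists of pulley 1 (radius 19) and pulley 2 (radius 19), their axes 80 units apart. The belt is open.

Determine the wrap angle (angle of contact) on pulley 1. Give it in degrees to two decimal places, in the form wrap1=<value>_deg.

wrap1=180.00_deg

open belt: β = asin((r2−r1)/C) = asin(0/80) = 0.0000°
wrap1 = π − 2β = 180.0000°
wrap2 = π + 2β = 180.0000°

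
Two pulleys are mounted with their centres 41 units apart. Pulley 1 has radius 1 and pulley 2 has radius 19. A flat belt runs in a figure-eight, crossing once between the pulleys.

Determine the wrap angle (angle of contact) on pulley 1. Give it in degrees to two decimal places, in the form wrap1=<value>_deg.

crossed belt: β = asin((r1+r2)/C) = asin(20/41) = 29.1964°
wrap1 = wrap2 = π + 2β = 238.3928°

wrap1=238.39_deg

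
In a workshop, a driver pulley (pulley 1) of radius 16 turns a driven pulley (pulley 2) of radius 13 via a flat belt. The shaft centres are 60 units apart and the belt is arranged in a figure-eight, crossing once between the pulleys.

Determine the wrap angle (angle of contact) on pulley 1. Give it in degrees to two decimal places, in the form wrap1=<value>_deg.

crossed belt: β = asin((r1+r2)/C) = asin(29/60) = 28.9033°
wrap1 = wrap2 = π + 2β = 237.8067°

wrap1=237.81_deg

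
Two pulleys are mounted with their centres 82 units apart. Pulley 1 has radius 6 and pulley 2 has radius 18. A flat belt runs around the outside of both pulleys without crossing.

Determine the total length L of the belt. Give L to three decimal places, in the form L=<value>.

open belt: β = asin((r2−r1)/C) = asin(12/82) = 8.4150°
wrap1 = π − 2β = 163.1701°
wrap2 = π + 2β = 196.8299°
tangent length = C·cosβ = 81.1172
L = r1·wrap1 + r2·wrap2 + 2·C·cosβ = 6·2.8479 + 18·3.4353 + 2·81.1172 = 241.1575

L=241.157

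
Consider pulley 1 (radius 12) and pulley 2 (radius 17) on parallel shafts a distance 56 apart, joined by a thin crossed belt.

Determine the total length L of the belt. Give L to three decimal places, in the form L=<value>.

crossed belt: β = asin((r1+r2)/C) = asin(29/56) = 31.1886°
wrap1 = wrap2 = π + 2β = 242.3772°
tangent length = C·cosβ = 47.9062
L = (r1+r2)·wrap + 2·C·cosβ = 29·4.2303 + 2·47.9062 = 218.4905

L=218.490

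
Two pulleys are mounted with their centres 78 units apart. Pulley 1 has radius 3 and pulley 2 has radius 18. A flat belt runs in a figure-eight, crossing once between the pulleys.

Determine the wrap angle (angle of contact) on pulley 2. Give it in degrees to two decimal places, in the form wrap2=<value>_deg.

wrap2=211.24_deg

crossed belt: β = asin((r1+r2)/C) = asin(21/78) = 15.6185°
wrap1 = wrap2 = π + 2β = 211.2370°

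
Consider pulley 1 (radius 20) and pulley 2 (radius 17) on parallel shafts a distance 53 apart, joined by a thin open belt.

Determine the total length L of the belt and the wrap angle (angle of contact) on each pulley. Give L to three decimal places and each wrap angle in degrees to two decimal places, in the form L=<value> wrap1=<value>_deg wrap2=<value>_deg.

open belt: β = asin((r2−r1)/C) = asin(-3/53) = -3.2449°
wrap1 = π − 2β = 186.4898°
wrap2 = π + 2β = 173.5102°
tangent length = C·cosβ = 52.9150
L = r1·wrap1 + r2·wrap2 + 2·C·cosβ = 20·3.2549 + 17·3.0283 + 2·52.9150 = 222.4088

L=222.409 wrap1=186.49_deg wrap2=173.51_deg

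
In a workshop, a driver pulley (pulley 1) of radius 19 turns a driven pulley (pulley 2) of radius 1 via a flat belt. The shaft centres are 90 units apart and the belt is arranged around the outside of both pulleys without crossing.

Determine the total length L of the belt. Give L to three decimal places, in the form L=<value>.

open belt: β = asin((r2−r1)/C) = asin(-18/90) = -11.5370°
wrap1 = π − 2β = 203.0739°
wrap2 = π + 2β = 156.9261°
tangent length = C·cosβ = 88.1816
L = r1·wrap1 + r2·wrap2 + 2·C·cosβ = 19·3.5443 + 1·2.7389 + 2·88.1816 = 246.4440

L=246.444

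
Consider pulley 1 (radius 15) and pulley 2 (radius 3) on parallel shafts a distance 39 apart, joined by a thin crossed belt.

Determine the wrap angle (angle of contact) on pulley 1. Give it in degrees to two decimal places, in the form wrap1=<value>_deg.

crossed belt: β = asin((r1+r2)/C) = asin(18/39) = 27.4864°
wrap1 = wrap2 = π + 2β = 234.9729°

wrap1=234.97_deg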